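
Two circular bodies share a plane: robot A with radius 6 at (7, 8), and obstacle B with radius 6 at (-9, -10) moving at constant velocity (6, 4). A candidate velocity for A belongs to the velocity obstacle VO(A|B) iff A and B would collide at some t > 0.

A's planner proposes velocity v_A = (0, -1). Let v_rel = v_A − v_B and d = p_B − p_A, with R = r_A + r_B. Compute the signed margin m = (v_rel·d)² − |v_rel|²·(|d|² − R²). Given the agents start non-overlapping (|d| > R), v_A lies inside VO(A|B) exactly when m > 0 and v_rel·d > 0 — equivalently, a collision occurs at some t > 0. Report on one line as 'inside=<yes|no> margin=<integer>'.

d = (-16, -18),  |d|² = 580;  R = 6+6 = 12,  c = 580−12² = 436
v_rel = (-6, -5),  |v_rel|² = 61;  v_rel·d = (-6)·(-16) + (-5)·(-18) = 186
61·t² − 372·t + 436 = 0  ⇒  m = 186² − 61·436 = 8000
m = 8000 > 0,  v_rel·d = 186 > 0  ⇒  inside

inside=yes margin=8000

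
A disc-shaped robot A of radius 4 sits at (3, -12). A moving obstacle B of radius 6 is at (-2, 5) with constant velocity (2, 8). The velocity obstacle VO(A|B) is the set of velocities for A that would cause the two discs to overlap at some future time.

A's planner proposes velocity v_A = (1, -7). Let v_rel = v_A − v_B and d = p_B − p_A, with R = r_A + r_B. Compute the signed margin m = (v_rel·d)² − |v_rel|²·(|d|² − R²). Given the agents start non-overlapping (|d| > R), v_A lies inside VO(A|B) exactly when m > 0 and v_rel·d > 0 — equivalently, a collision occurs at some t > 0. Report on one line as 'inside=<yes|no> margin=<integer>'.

d = (-5, 17),  |d|² = 314;  R = 4+6 = 10,  c = 314−10² = 214
v_rel = (-1, -15),  |v_rel|² = 226;  v_rel·d = (-1)·(-5) + (-15)·(17) = -250
226·t² + 500·t + 214 = 0  ⇒  m = (-250)² − 226·214 = 14136
m = 14136 > 0,  v_rel·d = -250 < 0  ⇒  outside

inside=no margin=14136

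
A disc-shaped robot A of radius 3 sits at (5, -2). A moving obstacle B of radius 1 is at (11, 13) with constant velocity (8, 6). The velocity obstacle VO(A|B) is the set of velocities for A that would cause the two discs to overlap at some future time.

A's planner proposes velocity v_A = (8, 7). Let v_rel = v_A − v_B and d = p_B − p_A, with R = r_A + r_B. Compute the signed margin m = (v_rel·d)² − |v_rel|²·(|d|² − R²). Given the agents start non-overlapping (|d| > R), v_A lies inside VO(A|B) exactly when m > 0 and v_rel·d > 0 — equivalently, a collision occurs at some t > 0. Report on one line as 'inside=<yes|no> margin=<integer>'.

d = (6, 15),  |d|² = 261;  R = 3+1 = 4,  c = 261−4² = 245
v_rel = (0, 1),  |v_rel|² = 1;  v_rel·d = (0)·(6) + (1)·(15) = 15
1·t² − 30·t + 245 = 0  ⇒  m = 15² − 1·245 = -20
m = -20 < 0,  v_rel·d = 15 > 0  ⇒  outside

inside=no margin=-20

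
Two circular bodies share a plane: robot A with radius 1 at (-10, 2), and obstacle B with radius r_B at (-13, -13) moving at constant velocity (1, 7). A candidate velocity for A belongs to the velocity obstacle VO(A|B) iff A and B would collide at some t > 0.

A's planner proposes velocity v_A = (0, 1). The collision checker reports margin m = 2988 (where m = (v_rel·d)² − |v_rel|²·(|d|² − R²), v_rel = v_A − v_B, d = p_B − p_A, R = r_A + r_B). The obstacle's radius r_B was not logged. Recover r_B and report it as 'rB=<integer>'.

m = 2988
d = (-3, -15);  v_rel = (-1, -6),  |v_rel|² = 37
v_rel×d = (-1)·(-15) − (-6)·(-3) = -3
since m = R²·37 − (-3)²:  R² = (9 + 2988) / 37 = 81
R = √81 = 9  ⇒  r_B = 9 − 1 = 8

rB=8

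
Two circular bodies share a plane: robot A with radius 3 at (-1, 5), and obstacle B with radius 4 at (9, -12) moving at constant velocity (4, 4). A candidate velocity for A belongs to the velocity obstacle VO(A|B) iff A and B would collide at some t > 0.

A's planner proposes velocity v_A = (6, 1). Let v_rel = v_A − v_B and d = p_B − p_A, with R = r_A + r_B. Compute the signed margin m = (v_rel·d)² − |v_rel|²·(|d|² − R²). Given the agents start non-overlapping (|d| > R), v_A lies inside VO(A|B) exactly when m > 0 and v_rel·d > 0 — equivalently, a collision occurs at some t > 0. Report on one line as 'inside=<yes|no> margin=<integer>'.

d = (10, -17),  |d|² = 389;  R = 3+4 = 7,  c = 389−7² = 340
v_rel = (2, -3),  |v_rel|² = 13;  v_rel·d = (2)·(10) + (-3)·(-17) = 71
13·t² − 142·t + 340 = 0  ⇒  m = 71² − 13·340 = 621
m = 621 > 0,  v_rel·d = 71 > 0  ⇒  inside

inside=yes margin=621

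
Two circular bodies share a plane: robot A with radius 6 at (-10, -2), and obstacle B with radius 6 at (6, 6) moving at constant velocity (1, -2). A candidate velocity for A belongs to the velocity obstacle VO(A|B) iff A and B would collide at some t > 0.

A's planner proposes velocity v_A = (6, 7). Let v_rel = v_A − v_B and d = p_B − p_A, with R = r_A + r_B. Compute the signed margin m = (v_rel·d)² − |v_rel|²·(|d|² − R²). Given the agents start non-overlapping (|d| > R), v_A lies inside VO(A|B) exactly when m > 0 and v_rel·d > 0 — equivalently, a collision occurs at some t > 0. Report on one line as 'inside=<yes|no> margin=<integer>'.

d = (16, 8),  |d|² = 320;  R = 6+6 = 12,  c = 320−12² = 176
v_rel = (5, 9),  |v_rel|² = 106;  v_rel·d = (5)·(16) + (9)·(8) = 152
106·t² − 304·t + 176 = 0  ⇒  m = 152² − 106·176 = 4448
m = 4448 > 0,  v_rel·d = 152 > 0  ⇒  inside

inside=yes margin=4448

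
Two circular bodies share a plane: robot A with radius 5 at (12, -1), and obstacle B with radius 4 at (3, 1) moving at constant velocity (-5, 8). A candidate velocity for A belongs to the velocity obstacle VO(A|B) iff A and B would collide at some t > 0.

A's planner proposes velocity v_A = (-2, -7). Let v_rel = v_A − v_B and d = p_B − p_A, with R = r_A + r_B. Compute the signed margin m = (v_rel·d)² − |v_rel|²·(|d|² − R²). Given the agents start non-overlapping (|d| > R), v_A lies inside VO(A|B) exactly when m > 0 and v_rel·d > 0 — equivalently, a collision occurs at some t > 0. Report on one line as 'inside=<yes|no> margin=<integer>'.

d = (-9, 2),  |d|² = 85;  R = 5+4 = 9,  c = 85−9² = 4
v_rel = (3, -15),  |v_rel|² = 234;  v_rel·d = (3)·(-9) + (-15)·(2) = -57
234·t² + 114·t + 4 = 0  ⇒  m = (-57)² − 234·4 = 2313
m = 2313 > 0,  v_rel·d = -57 < 0  ⇒  outside

inside=no margin=2313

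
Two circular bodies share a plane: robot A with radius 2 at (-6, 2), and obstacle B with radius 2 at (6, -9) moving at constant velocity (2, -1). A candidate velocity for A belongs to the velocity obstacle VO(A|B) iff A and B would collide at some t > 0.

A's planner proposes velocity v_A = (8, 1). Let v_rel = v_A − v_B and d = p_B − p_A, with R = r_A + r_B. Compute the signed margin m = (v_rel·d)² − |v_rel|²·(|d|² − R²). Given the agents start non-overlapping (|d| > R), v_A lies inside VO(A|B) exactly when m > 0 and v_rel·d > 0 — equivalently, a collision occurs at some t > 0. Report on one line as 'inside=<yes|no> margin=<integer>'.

d = (12, -11),  |d|² = 265;  R = 2+2 = 4,  c = 265−4² = 249
v_rel = (6, 2),  |v_rel|² = 40;  v_rel·d = (6)·(12) + (2)·(-11) = 50
40·t² − 100·t + 249 = 0  ⇒  m = 50² − 40·249 = -7460
m = -7460 < 0,  v_rel·d = 50 > 0  ⇒  outside

inside=no margin=-7460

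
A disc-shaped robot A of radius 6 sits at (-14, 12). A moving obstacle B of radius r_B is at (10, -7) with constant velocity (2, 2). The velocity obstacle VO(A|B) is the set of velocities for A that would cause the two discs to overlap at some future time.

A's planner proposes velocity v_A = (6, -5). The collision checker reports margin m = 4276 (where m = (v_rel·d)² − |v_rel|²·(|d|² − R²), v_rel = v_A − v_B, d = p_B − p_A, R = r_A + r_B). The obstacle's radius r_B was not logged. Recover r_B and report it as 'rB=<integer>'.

m = 4276
d = (24, -19);  v_rel = (4, -7),  |v_rel|² = 65
v_rel×d = (4)·(-19) − (-7)·(24) = 92
since m = R²·65 − 92²:  R² = (8464 + 4276) / 65 = 196
R = √196 = 14  ⇒  r_B = 14 − 6 = 8

rB=8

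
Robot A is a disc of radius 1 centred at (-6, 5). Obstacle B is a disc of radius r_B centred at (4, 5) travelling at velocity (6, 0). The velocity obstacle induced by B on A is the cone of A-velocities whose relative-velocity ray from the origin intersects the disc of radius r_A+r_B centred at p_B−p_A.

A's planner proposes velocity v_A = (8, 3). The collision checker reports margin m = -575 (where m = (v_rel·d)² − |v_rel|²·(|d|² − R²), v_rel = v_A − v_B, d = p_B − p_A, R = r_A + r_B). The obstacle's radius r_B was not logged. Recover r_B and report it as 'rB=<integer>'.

m = -575
d = (10, 0);  v_rel = (2, 3),  |v_rel|² = 13
v_rel×d = (2)·(0) − (3)·(10) = -30
since m = R²·13 − (-30)²:  R² = (900 + -575) / 13 = 25
R = √25 = 5  ⇒  r_B = 5 − 1 = 4

rB=4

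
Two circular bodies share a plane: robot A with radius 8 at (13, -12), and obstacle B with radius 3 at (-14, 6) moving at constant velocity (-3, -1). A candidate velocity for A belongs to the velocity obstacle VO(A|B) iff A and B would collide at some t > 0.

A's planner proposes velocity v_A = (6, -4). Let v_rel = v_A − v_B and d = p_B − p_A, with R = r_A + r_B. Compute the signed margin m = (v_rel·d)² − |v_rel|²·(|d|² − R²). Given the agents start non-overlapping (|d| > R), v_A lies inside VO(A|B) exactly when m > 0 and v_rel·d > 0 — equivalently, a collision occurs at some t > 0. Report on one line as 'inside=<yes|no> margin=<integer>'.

d = (-27, 18),  |d|² = 1053;  R = 8+3 = 11,  c = 1053−11² = 932
v_rel = (9, -3),  |v_rel|² = 90;  v_rel·d = (9)·(-27) + (-3)·(18) = -297
90·t² + 594·t + 932 = 0  ⇒  m = (-297)² − 90·932 = 4329
m = 4329 > 0,  v_rel·d = -297 < 0  ⇒  outside

inside=no margin=4329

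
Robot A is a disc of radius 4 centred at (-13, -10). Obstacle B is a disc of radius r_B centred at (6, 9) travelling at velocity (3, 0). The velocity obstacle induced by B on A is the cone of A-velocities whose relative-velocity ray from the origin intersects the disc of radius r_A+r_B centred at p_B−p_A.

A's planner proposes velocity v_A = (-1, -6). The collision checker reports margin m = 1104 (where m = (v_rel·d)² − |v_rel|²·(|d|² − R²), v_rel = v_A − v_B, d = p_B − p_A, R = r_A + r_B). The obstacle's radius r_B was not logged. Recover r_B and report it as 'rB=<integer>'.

m = 1104
d = (19, 19);  v_rel = (-4, -6),  |v_rel|² = 52
v_rel×d = (-4)·(19) − (-6)·(19) = 38
since m = R²·52 − 38²:  R² = (1444 + 1104) / 52 = 49
R = √49 = 7  ⇒  r_B = 7 − 4 = 3

rB=3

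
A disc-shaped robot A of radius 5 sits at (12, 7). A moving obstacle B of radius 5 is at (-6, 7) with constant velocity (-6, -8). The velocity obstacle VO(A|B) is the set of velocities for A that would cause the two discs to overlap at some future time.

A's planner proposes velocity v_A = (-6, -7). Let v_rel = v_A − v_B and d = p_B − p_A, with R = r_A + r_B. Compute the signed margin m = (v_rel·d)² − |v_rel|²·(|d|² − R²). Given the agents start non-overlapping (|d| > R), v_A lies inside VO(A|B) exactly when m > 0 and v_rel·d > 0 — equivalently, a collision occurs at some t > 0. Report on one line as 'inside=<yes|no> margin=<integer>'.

d = (-18, 0),  |d|² = 324;  R = 5+5 = 10,  c = 324−10² = 224
v_rel = (0, 1),  |v_rel|² = 1;  v_rel·d = (0)·(-18) + (1)·(0) = 0
1·t² − 0·t + 224 = 0  ⇒  m = 0² − 1·224 = -224
m = -224 < 0,  v_rel·d = 0 = 0  ⇒  outside

inside=no margin=-224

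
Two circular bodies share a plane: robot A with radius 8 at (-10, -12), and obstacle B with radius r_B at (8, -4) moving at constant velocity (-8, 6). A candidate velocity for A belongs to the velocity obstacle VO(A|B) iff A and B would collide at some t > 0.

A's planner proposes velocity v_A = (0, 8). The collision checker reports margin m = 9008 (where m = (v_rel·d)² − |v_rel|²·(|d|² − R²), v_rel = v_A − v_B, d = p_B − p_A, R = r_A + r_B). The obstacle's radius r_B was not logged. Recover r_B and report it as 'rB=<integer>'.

m = 9008
d = (18, 8);  v_rel = (8, 2),  |v_rel|² = 68
v_rel×d = (8)·(8) − (2)·(18) = 28
since m = R²·68 − 28²:  R² = (784 + 9008) / 68 = 144
R = √144 = 12  ⇒  r_B = 12 − 8 = 4

rB=4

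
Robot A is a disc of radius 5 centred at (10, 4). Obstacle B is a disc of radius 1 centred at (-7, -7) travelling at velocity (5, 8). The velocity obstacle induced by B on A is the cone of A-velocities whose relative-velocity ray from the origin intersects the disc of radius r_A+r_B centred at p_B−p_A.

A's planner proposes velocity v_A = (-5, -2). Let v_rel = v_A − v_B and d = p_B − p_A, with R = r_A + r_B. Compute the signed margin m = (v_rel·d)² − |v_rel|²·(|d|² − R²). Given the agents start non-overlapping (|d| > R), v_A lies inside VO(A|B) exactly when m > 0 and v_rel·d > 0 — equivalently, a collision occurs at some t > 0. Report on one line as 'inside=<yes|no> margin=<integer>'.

d = (-17, -11),  |d|² = 410;  R = 5+1 = 6,  c = 410−6² = 374
v_rel = (-10, -10),  |v_rel|² = 200;  v_rel·d = (-10)·(-17) + (-10)·(-11) = 280
200·t² − 560·t + 374 = 0  ⇒  m = 280² − 200·374 = 3600
m = 3600 > 0,  v_rel·d = 280 > 0  ⇒  inside

inside=yes margin=3600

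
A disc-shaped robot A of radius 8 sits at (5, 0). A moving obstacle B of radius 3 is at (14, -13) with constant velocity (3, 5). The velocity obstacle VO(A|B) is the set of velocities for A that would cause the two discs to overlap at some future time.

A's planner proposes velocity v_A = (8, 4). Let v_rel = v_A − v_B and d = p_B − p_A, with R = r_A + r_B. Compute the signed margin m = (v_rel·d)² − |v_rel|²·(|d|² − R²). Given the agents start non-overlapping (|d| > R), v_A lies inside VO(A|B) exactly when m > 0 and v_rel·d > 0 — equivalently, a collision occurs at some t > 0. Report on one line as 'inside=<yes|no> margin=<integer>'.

d = (9, -13),  |d|² = 250;  R = 8+3 = 11,  c = 250−11² = 129
v_rel = (5, -1),  |v_rel|² = 26;  v_rel·d = (5)·(9) + (-1)·(-13) = 58
26·t² − 116·t + 129 = 0  ⇒  m = 58² − 26·129 = 10
m = 10 > 0,  v_rel·d = 58 > 0  ⇒  inside

inside=yes margin=10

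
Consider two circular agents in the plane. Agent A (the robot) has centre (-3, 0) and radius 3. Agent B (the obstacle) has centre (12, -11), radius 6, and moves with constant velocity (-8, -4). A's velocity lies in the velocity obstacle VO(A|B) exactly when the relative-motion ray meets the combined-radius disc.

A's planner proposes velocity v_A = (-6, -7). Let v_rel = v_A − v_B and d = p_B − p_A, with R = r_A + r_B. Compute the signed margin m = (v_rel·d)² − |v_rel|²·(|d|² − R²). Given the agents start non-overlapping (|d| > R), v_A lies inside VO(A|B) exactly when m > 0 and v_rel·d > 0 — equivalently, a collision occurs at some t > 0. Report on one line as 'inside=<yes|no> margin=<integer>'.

d = (15, -11),  |d|² = 346;  R = 3+6 = 9,  c = 346−9² = 265
v_rel = (2, -3),  |v_rel|² = 13;  v_rel·d = (2)·(15) + (-3)·(-11) = 63
13·t² − 126·t + 265 = 0  ⇒  m = 63² − 13·265 = 524
m = 524 > 0,  v_rel·d = 63 > 0  ⇒  inside

inside=yes margin=524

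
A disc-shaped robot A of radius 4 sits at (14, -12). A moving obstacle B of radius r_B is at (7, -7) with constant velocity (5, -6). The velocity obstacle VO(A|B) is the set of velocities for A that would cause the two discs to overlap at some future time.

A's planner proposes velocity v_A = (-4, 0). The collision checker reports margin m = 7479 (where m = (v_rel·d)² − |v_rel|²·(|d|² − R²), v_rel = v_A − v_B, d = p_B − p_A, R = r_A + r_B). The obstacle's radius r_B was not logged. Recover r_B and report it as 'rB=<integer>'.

m = 7479
d = (-7, 5);  v_rel = (-9, 6),  |v_rel|² = 117
v_rel×d = (-9)·(5) − (6)·(-7) = -3
since m = R²·117 − (-3)²:  R² = (9 + 7479) / 117 = 64
R = √64 = 8  ⇒  r_B = 8 − 4 = 4

rB=4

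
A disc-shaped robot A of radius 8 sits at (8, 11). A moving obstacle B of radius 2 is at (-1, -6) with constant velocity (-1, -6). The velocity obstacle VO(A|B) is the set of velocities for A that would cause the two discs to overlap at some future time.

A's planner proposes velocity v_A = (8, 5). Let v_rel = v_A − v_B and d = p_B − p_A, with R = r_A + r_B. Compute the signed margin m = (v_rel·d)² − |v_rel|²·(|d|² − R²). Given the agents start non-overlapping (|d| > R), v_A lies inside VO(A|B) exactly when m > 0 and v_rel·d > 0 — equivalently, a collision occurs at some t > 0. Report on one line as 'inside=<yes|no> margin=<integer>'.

d = (-9, -17),  |d|² = 370;  R = 8+2 = 10,  c = 370−10² = 270
v_rel = (9, 11),  |v_rel|² = 202;  v_rel·d = (9)·(-9) + (11)·(-17) = -268
202·t² + 536·t + 270 = 0  ⇒  m = (-268)² − 202·270 = 17284
m = 17284 > 0,  v_rel·d = -268 < 0  ⇒  outside

inside=no margin=17284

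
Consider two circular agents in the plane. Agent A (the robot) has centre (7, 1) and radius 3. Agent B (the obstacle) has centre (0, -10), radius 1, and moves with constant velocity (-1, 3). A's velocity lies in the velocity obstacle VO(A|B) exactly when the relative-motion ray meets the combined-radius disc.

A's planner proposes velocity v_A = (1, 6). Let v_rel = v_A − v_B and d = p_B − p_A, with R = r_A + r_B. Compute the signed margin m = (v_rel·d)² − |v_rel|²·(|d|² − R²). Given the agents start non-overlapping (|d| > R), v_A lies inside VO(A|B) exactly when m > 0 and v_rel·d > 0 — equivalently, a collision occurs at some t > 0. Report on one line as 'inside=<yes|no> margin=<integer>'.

d = (-7, -11),  |d|² = 170;  R = 3+1 = 4,  c = 170−4² = 154
v_rel = (2, 3),  |v_rel|² = 13;  v_rel·d = (2)·(-7) + (3)·(-11) = -47
13·t² + 94·t + 154 = 0  ⇒  m = (-47)² − 13·154 = 207
m = 207 > 0,  v_rel·d = -47 < 0  ⇒  outside

inside=no margin=207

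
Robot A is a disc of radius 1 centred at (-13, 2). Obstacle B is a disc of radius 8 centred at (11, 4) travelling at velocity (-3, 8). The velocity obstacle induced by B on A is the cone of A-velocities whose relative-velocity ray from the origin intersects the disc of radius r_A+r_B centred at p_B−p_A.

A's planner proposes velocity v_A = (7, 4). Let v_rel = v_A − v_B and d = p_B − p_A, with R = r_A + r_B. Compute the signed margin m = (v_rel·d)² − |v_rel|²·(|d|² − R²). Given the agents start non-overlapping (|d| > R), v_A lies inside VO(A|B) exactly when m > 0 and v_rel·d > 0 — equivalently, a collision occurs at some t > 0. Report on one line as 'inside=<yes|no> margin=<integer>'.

d = (24, 2),  |d|² = 580;  R = 1+8 = 9,  c = 580−9² = 499
v_rel = (10, -4),  |v_rel|² = 116;  v_rel·d = (10)·(24) + (-4)·(2) = 232
116·t² − 464·t + 499 = 0  ⇒  m = 232² − 116·499 = -4060
m = -4060 < 0,  v_rel·d = 232 > 0  ⇒  outside

inside=no margin=-4060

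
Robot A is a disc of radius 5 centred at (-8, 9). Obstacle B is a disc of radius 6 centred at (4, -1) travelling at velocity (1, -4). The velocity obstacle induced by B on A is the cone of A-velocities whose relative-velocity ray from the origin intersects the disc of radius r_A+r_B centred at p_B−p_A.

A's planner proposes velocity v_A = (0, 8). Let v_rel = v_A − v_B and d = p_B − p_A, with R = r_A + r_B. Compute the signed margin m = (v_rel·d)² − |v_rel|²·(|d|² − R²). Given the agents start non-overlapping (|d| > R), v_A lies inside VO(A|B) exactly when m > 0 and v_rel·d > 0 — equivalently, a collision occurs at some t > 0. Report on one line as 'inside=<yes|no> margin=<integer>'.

d = (12, -10),  |d|² = 244;  R = 5+6 = 11,  c = 244−11² = 123
v_rel = (-1, 12),  |v_rel|² = 145;  v_rel·d = (-1)·(12) + (12)·(-10) = -132
145·t² + 264·t + 123 = 0  ⇒  m = (-132)² − 145·123 = -411
m = -411 < 0,  v_rel·d = -132 < 0  ⇒  outside

inside=no margin=-411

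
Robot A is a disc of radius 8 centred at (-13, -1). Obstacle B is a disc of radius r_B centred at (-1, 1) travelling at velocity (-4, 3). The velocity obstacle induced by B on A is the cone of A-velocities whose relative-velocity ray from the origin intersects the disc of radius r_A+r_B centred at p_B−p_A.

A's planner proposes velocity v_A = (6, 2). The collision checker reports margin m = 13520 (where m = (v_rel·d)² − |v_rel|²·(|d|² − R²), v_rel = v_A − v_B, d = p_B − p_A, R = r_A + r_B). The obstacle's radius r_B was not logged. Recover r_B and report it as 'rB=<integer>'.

m = 13520
d = (12, 2);  v_rel = (10, -1),  |v_rel|² = 101
v_rel×d = (10)·(2) − (-1)·(12) = 32
since m = R²·101 − 32²:  R² = (1024 + 13520) / 101 = 144
R = √144 = 12  ⇒  r_B = 12 − 8 = 4

rB=4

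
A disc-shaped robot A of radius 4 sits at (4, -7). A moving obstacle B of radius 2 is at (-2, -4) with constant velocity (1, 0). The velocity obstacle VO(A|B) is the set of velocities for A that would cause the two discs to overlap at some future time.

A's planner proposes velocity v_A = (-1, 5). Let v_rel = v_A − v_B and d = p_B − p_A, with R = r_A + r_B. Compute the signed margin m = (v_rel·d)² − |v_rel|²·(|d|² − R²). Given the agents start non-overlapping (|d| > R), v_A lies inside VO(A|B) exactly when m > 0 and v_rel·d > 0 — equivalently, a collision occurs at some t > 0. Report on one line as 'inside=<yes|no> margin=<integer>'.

d = (-6, 3),  |d|² = 45;  R = 4+2 = 6,  c = 45−6² = 9
v_rel = (-2, 5),  |v_rel|² = 29;  v_rel·d = (-2)·(-6) + (5)·(3) = 27
29·t² − 54·t + 9 = 0  ⇒  m = 27² − 29·9 = 468
m = 468 > 0,  v_rel·d = 27 > 0  ⇒  inside

inside=yes margin=468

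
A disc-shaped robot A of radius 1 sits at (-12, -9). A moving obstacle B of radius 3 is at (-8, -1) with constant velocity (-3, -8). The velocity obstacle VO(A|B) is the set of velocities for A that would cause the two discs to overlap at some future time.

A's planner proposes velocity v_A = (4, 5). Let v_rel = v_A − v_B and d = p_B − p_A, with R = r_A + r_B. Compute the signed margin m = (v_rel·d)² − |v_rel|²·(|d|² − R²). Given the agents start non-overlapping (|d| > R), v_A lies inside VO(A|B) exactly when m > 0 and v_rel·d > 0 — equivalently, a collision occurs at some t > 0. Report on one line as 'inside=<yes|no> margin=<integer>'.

d = (4, 8),  |d|² = 80;  R = 1+3 = 4,  c = 80−4² = 64
v_rel = (7, 13),  |v_rel|² = 218;  v_rel·d = (7)·(4) + (13)·(8) = 132
218·t² − 264·t + 64 = 0  ⇒  m = 132² − 218·64 = 3472
m = 3472 > 0,  v_rel·d = 132 > 0  ⇒  inside

inside=yes margin=3472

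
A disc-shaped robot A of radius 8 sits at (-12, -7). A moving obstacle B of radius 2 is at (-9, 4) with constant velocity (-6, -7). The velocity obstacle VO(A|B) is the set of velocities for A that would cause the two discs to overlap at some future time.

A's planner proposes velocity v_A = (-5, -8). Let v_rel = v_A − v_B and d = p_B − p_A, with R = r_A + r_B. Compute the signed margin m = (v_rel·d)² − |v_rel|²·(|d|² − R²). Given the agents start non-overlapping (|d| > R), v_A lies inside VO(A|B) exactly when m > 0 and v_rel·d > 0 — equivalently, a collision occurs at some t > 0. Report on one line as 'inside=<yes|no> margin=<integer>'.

d = (3, 11),  |d|² = 130;  R = 8+2 = 10,  c = 130−10² = 30
v_rel = (1, -1),  |v_rel|² = 2;  v_rel·d = (1)·(3) + (-1)·(11) = -8
2·t² + 16·t + 30 = 0  ⇒  m = (-8)² − 2·30 = 4
m = 4 > 0,  v_rel·d = -8 < 0  ⇒  outside

inside=no margin=4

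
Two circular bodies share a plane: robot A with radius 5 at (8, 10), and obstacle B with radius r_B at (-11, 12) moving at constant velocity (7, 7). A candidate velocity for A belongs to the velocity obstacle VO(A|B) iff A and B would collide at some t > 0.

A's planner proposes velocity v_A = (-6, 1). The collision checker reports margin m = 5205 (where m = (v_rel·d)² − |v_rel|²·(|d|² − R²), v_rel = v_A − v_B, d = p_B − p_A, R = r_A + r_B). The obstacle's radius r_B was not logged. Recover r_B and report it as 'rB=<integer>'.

m = 5205
d = (-19, 2);  v_rel = (-13, -6),  |v_rel|² = 205
v_rel×d = (-13)·(2) − (-6)·(-19) = -140
since m = R²·205 − (-140)²:  R² = (19600 + 5205) / 205 = 121
R = √121 = 11  ⇒  r_B = 11 − 5 = 6

rB=6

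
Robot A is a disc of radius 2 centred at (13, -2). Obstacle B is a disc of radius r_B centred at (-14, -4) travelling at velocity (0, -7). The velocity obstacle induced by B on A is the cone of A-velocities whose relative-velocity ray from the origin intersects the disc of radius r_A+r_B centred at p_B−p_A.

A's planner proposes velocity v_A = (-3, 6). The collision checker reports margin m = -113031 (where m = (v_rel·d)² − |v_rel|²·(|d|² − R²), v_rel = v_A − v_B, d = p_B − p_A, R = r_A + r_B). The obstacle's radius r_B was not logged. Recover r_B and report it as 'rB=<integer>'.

m = -113031
d = (-27, -2);  v_rel = (-3, 13),  |v_rel|² = 178
v_rel×d = (-3)·(-2) − (13)·(-27) = 357
since m = R²·178 − 357²:  R² = (127449 + -113031) / 178 = 81
R = √81 = 9  ⇒  r_B = 9 − 2 = 7

rB=7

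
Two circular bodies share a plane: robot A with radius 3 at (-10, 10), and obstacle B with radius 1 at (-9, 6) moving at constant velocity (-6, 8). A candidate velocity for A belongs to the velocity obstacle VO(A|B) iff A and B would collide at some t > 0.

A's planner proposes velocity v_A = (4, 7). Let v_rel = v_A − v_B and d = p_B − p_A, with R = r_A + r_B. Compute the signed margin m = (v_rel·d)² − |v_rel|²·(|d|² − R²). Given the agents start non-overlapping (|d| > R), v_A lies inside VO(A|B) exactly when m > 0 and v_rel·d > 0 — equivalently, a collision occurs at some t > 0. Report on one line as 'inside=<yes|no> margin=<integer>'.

d = (1, -4),  |d|² = 17;  R = 3+1 = 4,  c = 17−4² = 1
v_rel = (10, -1),  |v_rel|² = 101;  v_rel·d = (10)·(1) + (-1)·(-4) = 14
101·t² − 28·t + 1 = 0  ⇒  m = 14² − 101·1 = 95
m = 95 > 0,  v_rel·d = 14 > 0  ⇒  inside

inside=yes margin=95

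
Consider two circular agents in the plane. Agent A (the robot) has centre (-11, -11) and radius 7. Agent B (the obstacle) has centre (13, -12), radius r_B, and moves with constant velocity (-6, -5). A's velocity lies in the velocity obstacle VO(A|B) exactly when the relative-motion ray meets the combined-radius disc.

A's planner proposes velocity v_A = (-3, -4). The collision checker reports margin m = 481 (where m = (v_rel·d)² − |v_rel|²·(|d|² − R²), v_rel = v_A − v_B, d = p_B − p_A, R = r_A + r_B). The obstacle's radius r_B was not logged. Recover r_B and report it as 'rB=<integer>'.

m = 481
d = (24, -1);  v_rel = (3, 1),  |v_rel|² = 10
v_rel×d = (3)·(-1) − (1)·(24) = -27
since m = R²·10 − (-27)²:  R² = (729 + 481) / 10 = 121
R = √121 = 11  ⇒  r_B = 11 − 7 = 4

rB=4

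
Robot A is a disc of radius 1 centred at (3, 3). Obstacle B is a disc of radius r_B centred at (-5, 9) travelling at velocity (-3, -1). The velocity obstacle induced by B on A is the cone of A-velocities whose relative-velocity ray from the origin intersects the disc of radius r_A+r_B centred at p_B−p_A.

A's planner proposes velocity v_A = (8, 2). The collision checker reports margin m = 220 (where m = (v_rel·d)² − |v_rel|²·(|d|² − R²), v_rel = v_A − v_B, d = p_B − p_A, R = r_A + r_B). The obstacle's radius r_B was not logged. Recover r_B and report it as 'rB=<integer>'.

m = 220
d = (-8, 6);  v_rel = (11, 3),  |v_rel|² = 130
v_rel×d = (11)·(6) − (3)·(-8) = 90
since m = R²·130 − 90²:  R² = (8100 + 220) / 130 = 64
R = √64 = 8  ⇒  r_B = 8 − 1 = 7

rB=7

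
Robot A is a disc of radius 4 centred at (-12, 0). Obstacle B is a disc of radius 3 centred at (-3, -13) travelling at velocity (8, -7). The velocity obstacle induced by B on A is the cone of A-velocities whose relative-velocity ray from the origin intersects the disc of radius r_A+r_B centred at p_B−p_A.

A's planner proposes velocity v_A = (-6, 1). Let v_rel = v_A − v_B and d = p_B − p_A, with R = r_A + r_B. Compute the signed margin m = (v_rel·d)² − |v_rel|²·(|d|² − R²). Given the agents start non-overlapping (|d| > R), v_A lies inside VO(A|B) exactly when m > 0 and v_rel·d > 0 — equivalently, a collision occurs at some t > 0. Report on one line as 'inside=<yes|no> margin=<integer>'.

d = (9, -13),  |d|² = 250;  R = 4+3 = 7,  c = 250−7² = 201
v_rel = (-14, 8),  |v_rel|² = 260;  v_rel·d = (-14)·(9) + (8)·(-13) = -230
260·t² + 460·t + 201 = 0  ⇒  m = (-230)² − 260·201 = 640
m = 640 > 0,  v_rel·d = -230 < 0  ⇒  outside

inside=no margin=640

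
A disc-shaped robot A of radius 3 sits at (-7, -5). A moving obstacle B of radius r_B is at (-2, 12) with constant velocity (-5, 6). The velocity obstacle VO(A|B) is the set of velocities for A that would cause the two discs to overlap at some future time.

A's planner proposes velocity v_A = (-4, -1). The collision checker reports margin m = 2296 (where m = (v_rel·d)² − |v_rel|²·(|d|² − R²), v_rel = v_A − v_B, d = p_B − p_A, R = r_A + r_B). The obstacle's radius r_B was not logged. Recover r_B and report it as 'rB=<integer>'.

m = 2296
d = (5, 17);  v_rel = (1, -7),  |v_rel|² = 50
v_rel×d = (1)·(17) − (-7)·(5) = 52
since m = R²·50 − 52²:  R² = (2704 + 2296) / 50 = 100
R = √100 = 10  ⇒  r_B = 10 − 3 = 7

rB=7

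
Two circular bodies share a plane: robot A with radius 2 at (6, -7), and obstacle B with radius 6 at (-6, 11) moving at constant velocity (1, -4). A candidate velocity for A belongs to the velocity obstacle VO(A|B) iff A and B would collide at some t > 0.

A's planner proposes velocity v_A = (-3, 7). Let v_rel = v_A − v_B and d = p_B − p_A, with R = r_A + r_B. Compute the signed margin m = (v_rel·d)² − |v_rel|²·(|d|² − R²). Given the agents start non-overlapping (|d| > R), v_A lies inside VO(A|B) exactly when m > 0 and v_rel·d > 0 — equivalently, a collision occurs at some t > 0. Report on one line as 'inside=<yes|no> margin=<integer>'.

d = (-12, 18),  |d|² = 468;  R = 2+6 = 8,  c = 468−8² = 404
v_rel = (-4, 11),  |v_rel|² = 137;  v_rel·d = (-4)·(-12) + (11)·(18) = 246
137·t² − 492·t + 404 = 0  ⇒  m = 246² − 137·404 = 5168
m = 5168 > 0,  v_rel·d = 246 > 0  ⇒  inside

inside=yes margin=5168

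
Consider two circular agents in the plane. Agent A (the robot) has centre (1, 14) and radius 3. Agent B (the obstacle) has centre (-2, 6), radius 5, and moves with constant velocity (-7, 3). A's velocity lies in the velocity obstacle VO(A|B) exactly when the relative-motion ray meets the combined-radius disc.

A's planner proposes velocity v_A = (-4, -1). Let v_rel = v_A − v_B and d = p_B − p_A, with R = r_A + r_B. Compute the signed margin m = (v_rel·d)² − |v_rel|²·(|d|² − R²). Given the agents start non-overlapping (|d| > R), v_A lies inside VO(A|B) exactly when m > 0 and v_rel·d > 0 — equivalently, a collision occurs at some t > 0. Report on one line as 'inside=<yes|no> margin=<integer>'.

d = (-3, -8),  |d|² = 73;  R = 3+5 = 8,  c = 73−8² = 9
v_rel = (3, -4),  |v_rel|² = 25;  v_rel·d = (3)·(-3) + (-4)·(-8) = 23
25·t² − 46·t + 9 = 0  ⇒  m = 23² − 25·9 = 304
m = 304 > 0,  v_rel·d = 23 > 0  ⇒  inside

inside=yes margin=304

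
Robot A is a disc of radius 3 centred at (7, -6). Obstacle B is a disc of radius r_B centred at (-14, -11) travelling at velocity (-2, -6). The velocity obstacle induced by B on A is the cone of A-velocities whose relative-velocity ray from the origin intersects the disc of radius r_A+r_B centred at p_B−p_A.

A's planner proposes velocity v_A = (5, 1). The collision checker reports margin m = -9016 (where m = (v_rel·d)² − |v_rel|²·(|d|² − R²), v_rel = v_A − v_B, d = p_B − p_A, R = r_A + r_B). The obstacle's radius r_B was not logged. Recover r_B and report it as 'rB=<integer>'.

m = -9016
d = (-21, -5);  v_rel = (7, 7),  |v_rel|² = 98
v_rel×d = (7)·(-5) − (7)·(-21) = 112
since m = R²·98 − 112²:  R² = (12544 + -9016) / 98 = 36
R = √36 = 6  ⇒  r_B = 6 − 3 = 3

rB=3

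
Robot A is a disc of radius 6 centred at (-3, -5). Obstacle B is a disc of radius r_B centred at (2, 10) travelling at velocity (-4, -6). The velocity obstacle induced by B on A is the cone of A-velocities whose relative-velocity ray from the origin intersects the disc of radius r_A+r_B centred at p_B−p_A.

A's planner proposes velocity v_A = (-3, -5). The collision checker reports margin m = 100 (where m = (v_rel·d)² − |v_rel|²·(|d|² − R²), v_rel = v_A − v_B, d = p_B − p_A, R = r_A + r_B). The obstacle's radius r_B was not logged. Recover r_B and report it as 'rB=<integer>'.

m = 100
d = (5, 15);  v_rel = (1, 1),  |v_rel|² = 2
v_rel×d = (1)·(15) − (1)·(5) = 10
since m = R²·2 − 10²:  R² = (100 + 100) / 2 = 100
R = √100 = 10  ⇒  r_B = 10 − 6 = 4

rB=4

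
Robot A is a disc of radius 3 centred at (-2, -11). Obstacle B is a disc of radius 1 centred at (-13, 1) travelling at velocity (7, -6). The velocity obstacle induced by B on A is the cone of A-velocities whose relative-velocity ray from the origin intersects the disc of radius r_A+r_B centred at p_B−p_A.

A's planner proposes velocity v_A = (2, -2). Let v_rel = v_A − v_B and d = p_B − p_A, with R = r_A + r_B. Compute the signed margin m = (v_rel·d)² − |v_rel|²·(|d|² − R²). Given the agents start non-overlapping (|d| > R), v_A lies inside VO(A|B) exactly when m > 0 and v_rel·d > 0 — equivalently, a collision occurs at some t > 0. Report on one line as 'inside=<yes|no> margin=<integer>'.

d = (-11, 12),  |d|² = 265;  R = 3+1 = 4,  c = 265−4² = 249
v_rel = (-5, 4),  |v_rel|² = 41;  v_rel·d = (-5)·(-11) + (4)·(12) = 103
41·t² − 206·t + 249 = 0  ⇒  m = 103² − 41·249 = 400
m = 400 > 0,  v_rel·d = 103 > 0  ⇒  inside

inside=yes margin=400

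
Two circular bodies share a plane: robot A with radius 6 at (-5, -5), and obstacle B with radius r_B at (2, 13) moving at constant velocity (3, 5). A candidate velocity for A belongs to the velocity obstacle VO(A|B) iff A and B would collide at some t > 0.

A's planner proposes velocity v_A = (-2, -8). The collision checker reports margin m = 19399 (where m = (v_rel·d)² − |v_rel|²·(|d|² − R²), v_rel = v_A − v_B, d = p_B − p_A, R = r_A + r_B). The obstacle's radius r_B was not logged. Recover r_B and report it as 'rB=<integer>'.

m = 19399
d = (7, 18);  v_rel = (-5, -13),  |v_rel|² = 194
v_rel×d = (-5)·(18) − (-13)·(7) = 1
since m = R²·194 − 1²:  R² = (1 + 19399) / 194 = 100
R = √100 = 10  ⇒  r_B = 10 − 6 = 4

rB=4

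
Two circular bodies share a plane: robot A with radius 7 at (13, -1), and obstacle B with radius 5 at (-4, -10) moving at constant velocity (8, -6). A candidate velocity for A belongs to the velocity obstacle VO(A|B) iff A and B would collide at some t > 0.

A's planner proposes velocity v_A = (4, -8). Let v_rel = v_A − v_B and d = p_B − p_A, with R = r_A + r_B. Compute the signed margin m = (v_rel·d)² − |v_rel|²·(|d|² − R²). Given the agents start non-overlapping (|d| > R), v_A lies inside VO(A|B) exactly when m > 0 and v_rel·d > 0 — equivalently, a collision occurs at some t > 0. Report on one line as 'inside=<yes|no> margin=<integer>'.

d = (-17, -9),  |d|² = 370;  R = 7+5 = 12,  c = 370−12² = 226
v_rel = (-4, -2),  |v_rel|² = 20;  v_rel·d = (-4)·(-17) + (-2)·(-9) = 86
20·t² − 172·t + 226 = 0  ⇒  m = 86² − 20·226 = 2876
m = 2876 > 0,  v_rel·d = 86 > 0  ⇒  inside

inside=yes margin=2876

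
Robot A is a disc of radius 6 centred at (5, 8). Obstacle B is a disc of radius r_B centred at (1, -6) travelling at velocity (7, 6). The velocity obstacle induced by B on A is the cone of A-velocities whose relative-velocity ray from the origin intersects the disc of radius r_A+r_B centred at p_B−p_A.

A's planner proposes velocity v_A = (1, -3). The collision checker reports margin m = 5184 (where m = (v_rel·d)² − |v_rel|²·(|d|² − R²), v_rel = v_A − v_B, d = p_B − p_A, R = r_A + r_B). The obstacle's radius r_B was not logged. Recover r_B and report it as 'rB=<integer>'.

m = 5184
d = (-4, -14);  v_rel = (-6, -9),  |v_rel|² = 117
v_rel×d = (-6)·(-14) − (-9)·(-4) = 48
since m = R²·117 − 48²:  R² = (2304 + 5184) / 117 = 64
R = √64 = 8  ⇒  r_B = 8 − 6 = 2

rB=2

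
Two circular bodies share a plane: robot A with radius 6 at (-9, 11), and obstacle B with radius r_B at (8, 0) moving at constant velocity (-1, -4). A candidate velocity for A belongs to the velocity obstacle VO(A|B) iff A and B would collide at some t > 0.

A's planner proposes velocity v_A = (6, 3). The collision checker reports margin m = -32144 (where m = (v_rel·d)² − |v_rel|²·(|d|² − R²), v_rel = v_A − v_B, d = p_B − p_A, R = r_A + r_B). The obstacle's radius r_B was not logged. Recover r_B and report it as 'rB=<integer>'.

m = -32144
d = (17, -11);  v_rel = (7, 7),  |v_rel|² = 98
v_rel×d = (7)·(-11) − (7)·(17) = -196
since m = R²·98 − (-196)²:  R² = (38416 + -32144) / 98 = 64
R = √64 = 8  ⇒  r_B = 8 − 6 = 2

rB=2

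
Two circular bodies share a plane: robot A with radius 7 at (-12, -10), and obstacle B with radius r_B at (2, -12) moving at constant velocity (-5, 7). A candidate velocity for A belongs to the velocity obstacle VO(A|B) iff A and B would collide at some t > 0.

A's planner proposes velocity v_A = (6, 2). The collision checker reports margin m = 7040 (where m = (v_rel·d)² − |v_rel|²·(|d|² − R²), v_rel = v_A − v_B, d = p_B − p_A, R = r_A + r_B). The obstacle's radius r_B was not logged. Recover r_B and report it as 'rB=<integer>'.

m = 7040
d = (14, -2);  v_rel = (11, -5),  |v_rel|² = 146
v_rel×d = (11)·(-2) − (-5)·(14) = 48
since m = R²·146 − 48²:  R² = (2304 + 7040) / 146 = 64
R = √64 = 8  ⇒  r_B = 8 − 7 = 1

rB=1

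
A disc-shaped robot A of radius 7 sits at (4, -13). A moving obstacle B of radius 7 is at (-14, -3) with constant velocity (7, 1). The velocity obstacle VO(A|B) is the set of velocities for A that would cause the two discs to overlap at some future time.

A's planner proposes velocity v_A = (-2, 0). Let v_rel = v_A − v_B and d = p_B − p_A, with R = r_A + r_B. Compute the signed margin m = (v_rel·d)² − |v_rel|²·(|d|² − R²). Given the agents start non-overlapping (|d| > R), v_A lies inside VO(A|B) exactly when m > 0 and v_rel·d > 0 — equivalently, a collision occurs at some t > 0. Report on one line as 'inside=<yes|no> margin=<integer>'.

d = (-18, 10),  |d|² = 424;  R = 7+7 = 14,  c = 424−14² = 228
v_rel = (-9, -1),  |v_rel|² = 82;  v_rel·d = (-9)·(-18) + (-1)·(10) = 152
82·t² − 304·t + 228 = 0  ⇒  m = 152² − 82·228 = 4408
m = 4408 > 0,  v_rel·d = 152 > 0  ⇒  inside

inside=yes margin=4408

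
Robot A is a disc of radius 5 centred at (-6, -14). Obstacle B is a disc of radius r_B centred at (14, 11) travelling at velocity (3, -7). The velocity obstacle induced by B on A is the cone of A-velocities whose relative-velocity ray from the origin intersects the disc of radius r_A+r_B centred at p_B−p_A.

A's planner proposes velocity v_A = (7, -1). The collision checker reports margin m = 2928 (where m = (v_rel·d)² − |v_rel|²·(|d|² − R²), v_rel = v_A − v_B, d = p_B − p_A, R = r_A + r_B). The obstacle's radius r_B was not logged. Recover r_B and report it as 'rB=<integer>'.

m = 2928
d = (20, 25);  v_rel = (4, 6),  |v_rel|² = 52
v_rel×d = (4)·(25) − (6)·(20) = -20
since m = R²·52 − (-20)²:  R² = (400 + 2928) / 52 = 64
R = √64 = 8  ⇒  r_B = 8 − 5 = 3

rB=3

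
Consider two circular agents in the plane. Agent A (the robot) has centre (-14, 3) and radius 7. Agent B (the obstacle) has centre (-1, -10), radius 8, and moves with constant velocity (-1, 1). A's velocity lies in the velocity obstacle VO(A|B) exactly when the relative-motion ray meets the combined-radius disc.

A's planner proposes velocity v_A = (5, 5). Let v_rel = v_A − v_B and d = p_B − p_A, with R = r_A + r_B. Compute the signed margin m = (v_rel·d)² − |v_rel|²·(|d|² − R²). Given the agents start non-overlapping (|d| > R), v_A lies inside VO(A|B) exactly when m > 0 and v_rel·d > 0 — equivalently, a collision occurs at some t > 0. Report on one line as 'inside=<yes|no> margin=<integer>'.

d = (13, -13),  |d|² = 338;  R = 7+8 = 15,  c = 338−15² = 113
v_rel = (6, 4),  |v_rel|² = 52;  v_rel·d = (6)·(13) + (4)·(-13) = 26
52·t² − 52·t + 113 = 0  ⇒  m = 26² − 52·113 = -5200
m = -5200 < 0,  v_rel·d = 26 > 0  ⇒  outside

inside=no margin=-5200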